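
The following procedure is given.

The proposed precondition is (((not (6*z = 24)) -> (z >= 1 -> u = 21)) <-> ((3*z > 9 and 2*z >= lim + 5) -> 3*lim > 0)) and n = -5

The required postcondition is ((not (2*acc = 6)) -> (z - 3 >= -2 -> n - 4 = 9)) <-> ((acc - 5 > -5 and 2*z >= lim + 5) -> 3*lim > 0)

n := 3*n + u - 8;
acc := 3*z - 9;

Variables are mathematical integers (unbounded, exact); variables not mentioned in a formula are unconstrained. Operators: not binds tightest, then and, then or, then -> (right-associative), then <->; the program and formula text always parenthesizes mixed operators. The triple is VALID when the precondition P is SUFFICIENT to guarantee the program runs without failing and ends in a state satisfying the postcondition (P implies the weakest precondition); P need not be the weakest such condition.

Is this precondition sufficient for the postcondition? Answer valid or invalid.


Working backward. After the program, the postcondition ((not (2*acc = 6)) -> (z - 3 >= -2 -> n - 4 = 9)) <-> ((acc - 5 > -5 and 2*z >= lim + 5) -> 3*lim > 0) must hold; in canonical form it is ((not (2*acc = 6)) -> (z >= 1 -> n = 13)) <-> ((acc > 0 and 2*z >= lim + 5) -> 3*lim > 0).
Before acc := 3*z - 9: ((not (6*z = 24)) -> (z >= 1 -> n = 13)) <-> ((3*z > 9 and 2*z >= lim + 5) -> 3*lim > 0)
Before n := 3*n + u - 8: ((not (6*z = 24)) -> (z >= 1 -> 3*n + u = 21)) <-> ((3*z > 9 and 2*z >= lim + 5) -> 3*lim > 0)
The weakest precondition is ((not (6*z = 24)) -> (z >= 1 -> 3*n + u = 21)) <-> ((3*z > 9 and 2*z >= lim + 5) -> 3*lim > 0).
Check whether (((not (6*z = 24)) -> (z >= 1 -> u = 21)) <-> ((3*z > 9 and 2*z >= lim + 5) -> 3*lim > 0)) and n = -5 implies it.
Countermodel: at the initial state lim = 1, n = -5, u = 21, z = 5, the precondition holds but the weakest precondition fails.
Answer: invalid


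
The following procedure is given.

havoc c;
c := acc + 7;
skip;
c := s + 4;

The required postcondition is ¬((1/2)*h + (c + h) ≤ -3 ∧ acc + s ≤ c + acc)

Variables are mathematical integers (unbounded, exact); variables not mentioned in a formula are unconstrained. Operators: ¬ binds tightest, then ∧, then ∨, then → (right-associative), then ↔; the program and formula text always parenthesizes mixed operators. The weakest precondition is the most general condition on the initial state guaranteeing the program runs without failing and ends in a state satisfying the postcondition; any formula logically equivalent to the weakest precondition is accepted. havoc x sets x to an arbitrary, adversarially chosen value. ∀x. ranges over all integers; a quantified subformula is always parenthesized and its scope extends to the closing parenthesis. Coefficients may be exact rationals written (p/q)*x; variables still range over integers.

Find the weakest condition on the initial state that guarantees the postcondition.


Working backward. After the program, the postcondition ¬((1/2)*h + (c + h) ≤ -3 ∧ acc + s ≤ c + acc) must hold; in canonical form it is ¬(c + (3/2)*h ≤ -3 ∧ s ≤ c).
Before c := s + 4: ¬((3/2)*h + s ≤ -7)
Before skip: ¬((3/2)*h + s ≤ -7)
Before c := acc + 7: ¬((3/2)*h + s ≤ -7)
Before havoc c: ¬((3/2)*h + s ≤ -7)
Answer: WP = ¬((3/2)*h + s ≤ -7)


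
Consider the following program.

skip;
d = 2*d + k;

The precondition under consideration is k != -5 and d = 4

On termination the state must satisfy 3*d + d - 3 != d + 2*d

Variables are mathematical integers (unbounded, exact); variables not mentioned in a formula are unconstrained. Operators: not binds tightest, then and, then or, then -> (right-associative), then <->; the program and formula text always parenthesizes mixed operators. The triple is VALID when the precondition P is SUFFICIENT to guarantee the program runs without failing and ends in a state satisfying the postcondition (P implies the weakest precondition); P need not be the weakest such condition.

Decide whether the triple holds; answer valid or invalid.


Working backward. After the program, the postcondition 3*d + d - 3 != d + 2*d must hold; in canonical form it is d != 3.
Before d := 2*d + k: 2*d + k != 3
Before skip: 2*d + k != 3
The weakest precondition is 2*d + k != 3.
Check whether k != -5 and d = 4 implies it.
Every state satisfying the precondition satisfies the weakest precondition: the implication holds.
Answer: valid


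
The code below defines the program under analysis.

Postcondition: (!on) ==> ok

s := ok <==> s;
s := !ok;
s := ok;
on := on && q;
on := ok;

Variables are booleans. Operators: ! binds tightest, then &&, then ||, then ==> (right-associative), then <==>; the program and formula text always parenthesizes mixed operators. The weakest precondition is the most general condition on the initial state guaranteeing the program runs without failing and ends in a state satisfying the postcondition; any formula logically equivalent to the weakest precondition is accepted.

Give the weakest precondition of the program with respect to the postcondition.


Working backward. After the program, (!on) ==> ok must hold.
Before on := ok: (!ok) ==> ok
Before on := on && q: (!ok) ==> ok
Before s := ok: (!ok) ==> ok
Before s := !ok: (!ok) ==> ok
Before s := ok <==> s: (!ok) ==> ok
Answer: WP = (!ok) ==> ok


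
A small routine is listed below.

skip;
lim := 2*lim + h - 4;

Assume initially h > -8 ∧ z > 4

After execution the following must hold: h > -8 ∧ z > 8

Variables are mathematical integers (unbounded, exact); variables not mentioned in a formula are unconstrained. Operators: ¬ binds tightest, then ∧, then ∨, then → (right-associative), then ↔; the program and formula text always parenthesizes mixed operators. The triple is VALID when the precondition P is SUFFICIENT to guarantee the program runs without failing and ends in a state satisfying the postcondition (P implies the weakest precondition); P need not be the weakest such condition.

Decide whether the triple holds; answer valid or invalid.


Working backward. After the program, h > -8 ∧ z > 8 must hold.
Before lim := 2*lim + h - 4: h > -8 ∧ z > 8
Before skip: h > -8 ∧ z > 8
The weakest precondition is h > -8 ∧ z > 8.
Check whether h > -8 ∧ z > 4 implies it.
Countermodel: at the initial state h = -7, z = 5, the precondition holds but the weakest precondition fails.
Answer: invalid


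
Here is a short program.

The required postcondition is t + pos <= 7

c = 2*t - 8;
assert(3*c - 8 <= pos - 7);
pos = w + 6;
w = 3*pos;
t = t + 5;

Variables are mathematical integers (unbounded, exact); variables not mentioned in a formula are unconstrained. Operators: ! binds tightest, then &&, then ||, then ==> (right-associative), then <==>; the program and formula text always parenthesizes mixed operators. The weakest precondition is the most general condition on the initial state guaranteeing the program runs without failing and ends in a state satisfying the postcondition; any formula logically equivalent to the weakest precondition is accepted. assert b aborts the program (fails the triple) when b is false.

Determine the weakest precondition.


Working backward. After the program, the postcondition t + pos <= 7 must hold; in canonical form it is pos + t <= 7.
Before t := t + 5: pos + t <= 2
Before w := 3*pos: pos + t <= 2
Before pos := w + 6: t + w <= -4
Before assert 3*c - 8 <= pos - 7: 3*c <= pos + 1 && t + w <= -4
Before c := 2*t - 8: 6*t <= pos + 25 && t + w <= -4
Answer: WP = 6*t <= pos + 25 && t + w <= -4


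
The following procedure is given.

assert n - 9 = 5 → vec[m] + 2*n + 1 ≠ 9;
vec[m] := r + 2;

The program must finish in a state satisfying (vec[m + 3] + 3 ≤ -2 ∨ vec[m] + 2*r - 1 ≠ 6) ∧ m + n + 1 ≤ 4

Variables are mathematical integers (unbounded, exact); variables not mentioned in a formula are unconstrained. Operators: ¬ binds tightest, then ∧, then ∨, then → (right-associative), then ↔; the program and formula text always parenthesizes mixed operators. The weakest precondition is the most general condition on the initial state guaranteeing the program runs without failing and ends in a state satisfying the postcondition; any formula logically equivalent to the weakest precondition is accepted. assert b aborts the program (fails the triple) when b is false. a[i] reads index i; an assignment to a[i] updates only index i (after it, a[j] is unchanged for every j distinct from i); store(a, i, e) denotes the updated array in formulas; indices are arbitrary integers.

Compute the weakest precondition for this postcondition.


Working backward. After the program, the postcondition (vec[m + 3] + 3 ≤ -2 ∨ vec[m] + 2*r - 1 ≠ 6) ∧ m + n + 1 ≤ 4 must hold; in canonical form it is (vec[m + 3] ≤ -5 ∨ vec[m] + 2*r ≠ 7) ∧ m + n ≤ 3.
Before vec[m] := r + 2: (store(vec, m, r + 2)[m + 3] ≤ -5 ∨ store(vec, m, r + 2)[m] + 2*r ≠ 7) ∧ m + n ≤ 3
Before assert n - 9 = 5 → vec[m] + 2*n + 1 ≠ 9: (n = 14 → vec[m] + 2*n ≠ 8) ∧ (store(vec, m, r + 2)[m + 3] ≤ -5 ∨ store(vec, m, r + 2)[m] + 2*r ≠ 7) ∧ m + n ≤ 3
Answer: WP = (n = 14 → vec[m] + 2*n ≠ 8) ∧ (store(vec, m, r + 2)[m + 3] ≤ -5 ∨ store(vec, m, r + 2)[m] + 2*r ≠ 7) ∧ m + n ≤ 3


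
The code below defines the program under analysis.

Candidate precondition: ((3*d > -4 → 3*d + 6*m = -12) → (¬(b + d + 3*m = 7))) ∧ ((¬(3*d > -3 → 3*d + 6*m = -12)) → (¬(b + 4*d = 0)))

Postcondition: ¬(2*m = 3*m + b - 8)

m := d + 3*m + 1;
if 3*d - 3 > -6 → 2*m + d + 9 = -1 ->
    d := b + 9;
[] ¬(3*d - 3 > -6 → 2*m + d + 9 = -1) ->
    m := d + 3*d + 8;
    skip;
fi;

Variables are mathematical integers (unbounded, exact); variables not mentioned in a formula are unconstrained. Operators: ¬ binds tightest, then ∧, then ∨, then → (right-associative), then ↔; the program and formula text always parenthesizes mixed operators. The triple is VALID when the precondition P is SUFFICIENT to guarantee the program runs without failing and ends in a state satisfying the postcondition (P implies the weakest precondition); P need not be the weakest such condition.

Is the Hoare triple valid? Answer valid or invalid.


Working backward. After the program, the postcondition ¬(2*m = 3*m + b - 8) must hold; in canonical form it is ¬(b + m = 8).
Then branch requires ¬(b + m = 8); else branch requires ¬(b + 4*d = 0).
Before the if: ((3*d > -3 → d + 2*m = -10) → (¬(b + m = 8))) ∧ ((¬(3*d > -3 → d + 2*m = -10)) → (¬(b + 4*d = 0)))
Before m := d + 3*m + 1: ((3*d > -3 → 3*d + 6*m = -12) → (¬(b + d + 3*m = 7))) ∧ ((¬(3*d > -3 → 3*d + 6*m = -12)) → (¬(b + 4*d = 0)))
The weakest precondition is ((3*d > -3 → 3*d + 6*m = -12) → (¬(b + d + 3*m = 7))) ∧ ((¬(3*d > -3 → 3*d + 6*m = -12)) → (¬(b + 4*d = 0))).
Check whether ((3*d > -4 → 3*d + 6*m = -12) → (¬(b + d + 3*m = 7))) ∧ ((¬(3*d > -3 → 3*d + 6*m = -12)) → (¬(b + 4*d = 0))) implies it.
Countermodel: at the initial state b = 8, d = -1, m = 0, the precondition holds but the weakest precondition fails.
Answer: invalid


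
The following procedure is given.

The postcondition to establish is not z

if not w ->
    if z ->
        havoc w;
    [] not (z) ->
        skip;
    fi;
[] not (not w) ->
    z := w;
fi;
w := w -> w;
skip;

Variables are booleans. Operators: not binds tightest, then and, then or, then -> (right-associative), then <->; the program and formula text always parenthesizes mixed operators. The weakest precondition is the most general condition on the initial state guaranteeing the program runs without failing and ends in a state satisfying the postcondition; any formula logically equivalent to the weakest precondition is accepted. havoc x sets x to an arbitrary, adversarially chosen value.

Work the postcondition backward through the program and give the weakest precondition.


Working backward. After the program, not z must hold.
Before skip: not z
Before w := w -> w: not z
Then branch requires z -> (not z); else branch requires not w.
Before the if: ((not w) -> (z -> (not z))) and (w -> (not w))
Answer: WP = ((not w) -> (z -> (not z))) and (w -> (not w))


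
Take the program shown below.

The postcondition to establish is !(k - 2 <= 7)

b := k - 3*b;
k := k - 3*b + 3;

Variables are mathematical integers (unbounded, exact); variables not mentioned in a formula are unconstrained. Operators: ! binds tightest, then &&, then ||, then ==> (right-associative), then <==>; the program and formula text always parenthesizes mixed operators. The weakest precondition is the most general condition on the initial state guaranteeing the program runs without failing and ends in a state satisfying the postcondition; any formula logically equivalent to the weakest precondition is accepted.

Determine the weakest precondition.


Working backward. After the program, the postcondition !(k - 2 <= 7) must hold; in canonical form it is !(k <= 9).
Before k := k - 3*b + 3: !(k <= 3*b + 6)
Before b := k - 3*b: !(9*b <= 2*k + 6)
Answer: WP = !(9*b <= 2*k + 6)


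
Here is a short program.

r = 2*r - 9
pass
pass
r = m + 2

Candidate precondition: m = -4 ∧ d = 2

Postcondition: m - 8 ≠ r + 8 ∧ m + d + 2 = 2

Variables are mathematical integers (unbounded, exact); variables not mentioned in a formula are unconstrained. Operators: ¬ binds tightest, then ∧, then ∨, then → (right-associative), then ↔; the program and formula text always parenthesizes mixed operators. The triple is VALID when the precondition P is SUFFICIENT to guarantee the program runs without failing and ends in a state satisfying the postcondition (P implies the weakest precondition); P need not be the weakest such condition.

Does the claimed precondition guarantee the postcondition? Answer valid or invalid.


Working backward. After the program, the postcondition m - 8 ≠ r + 8 ∧ m + d + 2 = 2 must hold; in canonical form it is m ≠ r + 16 ∧ d + m = 0.
Before r := m + 2: d + m = 0
Before skip: d + m = 0
Before skip: d + m = 0
Before r := 2*r - 9: d + m = 0
The weakest precondition is d + m = 0.
Check whether m = -4 ∧ d = 2 implies it.
Countermodel: at the initial state d = 2, m = -4, the precondition holds but the weakest precondition fails.
Answer: invalid


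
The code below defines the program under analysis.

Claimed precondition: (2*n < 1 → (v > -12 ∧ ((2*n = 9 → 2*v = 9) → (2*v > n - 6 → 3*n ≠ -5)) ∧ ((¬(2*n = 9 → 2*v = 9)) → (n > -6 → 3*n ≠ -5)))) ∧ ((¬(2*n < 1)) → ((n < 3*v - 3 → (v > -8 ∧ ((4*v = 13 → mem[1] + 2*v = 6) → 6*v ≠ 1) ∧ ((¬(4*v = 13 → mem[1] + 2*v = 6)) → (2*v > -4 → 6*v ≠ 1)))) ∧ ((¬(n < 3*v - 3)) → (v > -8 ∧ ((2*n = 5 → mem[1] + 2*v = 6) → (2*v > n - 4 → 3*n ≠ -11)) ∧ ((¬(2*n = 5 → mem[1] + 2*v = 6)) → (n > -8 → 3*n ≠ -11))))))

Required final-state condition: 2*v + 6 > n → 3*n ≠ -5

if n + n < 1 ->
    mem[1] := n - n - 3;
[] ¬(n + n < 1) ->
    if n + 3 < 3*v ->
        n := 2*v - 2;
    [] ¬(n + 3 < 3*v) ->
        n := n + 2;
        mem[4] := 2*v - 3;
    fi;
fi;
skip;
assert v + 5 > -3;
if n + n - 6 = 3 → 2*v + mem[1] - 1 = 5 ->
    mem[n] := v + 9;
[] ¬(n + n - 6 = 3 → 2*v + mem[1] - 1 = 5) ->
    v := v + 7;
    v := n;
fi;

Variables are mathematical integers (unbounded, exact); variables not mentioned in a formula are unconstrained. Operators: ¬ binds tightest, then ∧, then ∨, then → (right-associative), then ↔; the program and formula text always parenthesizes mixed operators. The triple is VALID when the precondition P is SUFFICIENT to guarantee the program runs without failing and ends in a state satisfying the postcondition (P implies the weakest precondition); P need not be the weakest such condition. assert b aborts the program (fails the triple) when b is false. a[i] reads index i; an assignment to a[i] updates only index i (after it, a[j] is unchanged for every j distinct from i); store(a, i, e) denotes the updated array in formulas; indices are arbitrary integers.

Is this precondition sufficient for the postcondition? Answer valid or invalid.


Working backward. After the program, the postcondition 2*v + 6 > n → 3*n ≠ -5 must hold; in canonical form it is 2*v > n - 6 → 3*n ≠ -5.
Then branch requires 2*v > n - 6 → 3*n ≠ -5; else branch requires n > -6 → 3*n ≠ -5.
Before the if: ((2*n = 9 → mem[1] + 2*v = 6) → (2*v > n - 6 → 3*n ≠ -5)) ∧ ((¬(2*n = 9 → mem[1] + 2*v = 6)) → (n > -6 → 3*n ≠ -5))
Before assert v + 5 > -3: v > -8 ∧ ((2*n = 9 → mem[1] + 2*v = 6) → (2*v > n - 6 → 3*n ≠ -5)) ∧ ((¬(2*n = 9 → mem[1] + 2*v = 6)) → (n > -6 → 3*n ≠ -5))
Before skip: v > -8 ∧ ((2*n = 9 → mem[1] + 2*v = 6) → (2*v > n - 6 → 3*n ≠ -5)) ∧ ((¬(2*n = 9 → mem[1] + 2*v = 6)) → (n > -6 → 3*n ≠ -5))
Then branch requires v > -8 ∧ ((2*n = 9 → 2*v = 9) → (2*v > n - 6 → 3*n ≠ -5)) ∧ ((¬(2*n = 9 → 2*v = 9)) → (n > -6 → 3*n ≠ -5)); else branch requires (n < 3*v - 3 → (v > -8 ∧ ((4*v = 13 → mem[1] + 2*v = 6) → 6*v ≠ 1) ∧ ((¬(4*v = 13 → mem[1] + 2*v = 6)) → (2*v > -4 → 6*v ≠ 1)))) ∧ ((¬(n < 3*v - 3)) → (v > -8 ∧ ((2*n = 5 → mem[1] + 2*v = 6) → (2*v > n - 4 → 3*n ≠ -11)) ∧ ((¬(2*n = 5 → mem[1] + 2*v = 6)) → (n > -8 → 3*n ≠ -11)))).
Before the if: (2*n < 1 → (v > -8 ∧ ((2*n = 9 → 2*v = 9) → (2*v > n - 6 → 3*n ≠ -5)) ∧ ((¬(2*n = 9 → 2*v = 9)) → (n > -6 → 3*n ≠ -5)))) ∧ ((¬(2*n < 1)) → ((n < 3*v - 3 → (v > -8 ∧ ((4*v = 13 → mem[1] + 2*v = 6) → 6*v ≠ 1) ∧ ((¬(4*v = 13 → mem[1] + 2*v = 6)) → (2*v > -4 → 6*v ≠ 1)))) ∧ ((¬(n < 3*v - 3)) → (v > -8 ∧ ((2*n = 5 → mem[1] + 2*v = 6) → (2*v > n - 4 → 3*n ≠ -11)) ∧ ((¬(2*n = 5 → mem[1] + 2*v = 6)) → (n > -8 → 3*n ≠ -11))))))
The weakest precondition is (2*n < 1 → (v > -8 ∧ ((2*n = 9 → 2*v = 9) → (2*v > n - 6 → 3*n ≠ -5)) ∧ ((¬(2*n = 9 → 2*v = 9)) → (n > -6 → 3*n ≠ -5)))) ∧ ((¬(2*n < 1)) → ((n < 3*v - 3 → (v > -8 ∧ ((4*v = 13 → mem[1] + 2*v = 6) → 6*v ≠ 1) ∧ ((¬(4*v = 13 → mem[1] + 2*v = 6)) → (2*v > -4 → 6*v ≠ 1)))) ∧ ((¬(n < 3*v - 3)) → (v > -8 ∧ ((2*n = 5 → mem[1] + 2*v = 6) → (2*v > n - 4 → 3*n ≠ -11)) ∧ ((¬(2*n = 5 → mem[1] + 2*v = 6)) → (n > -8 → 3*n ≠ -11)))))).
Check whether (2*n < 1 → (v > -12 ∧ ((2*n = 9 → 2*v = 9) → (2*v > n - 6 → 3*n ≠ -5)) ∧ ((¬(2*n = 9 → 2*v = 9)) → (n > -6 → 3*n ≠ -5)))) ∧ ((¬(2*n < 1)) → ((n < 3*v - 3 → (v > -8 ∧ ((4*v = 13 → mem[1] + 2*v = 6) → 6*v ≠ 1) ∧ ((¬(4*v = 13 → mem[1] + 2*v = 6)) → (2*v > -4 → 6*v ≠ 1)))) ∧ ((¬(n < 3*v - 3)) → (v > -8 ∧ ((2*n = 5 → mem[1] + 2*v = 6) → (2*v > n - 4 → 3*n ≠ -11)) ∧ ((¬(2*n = 5 → mem[1] + 2*v = 6)) → (n > -8 → 3*n ≠ -11)))))) implies it.
Countermodel: at the initial state mem = {[1] = 0, elsewhere 0}, n = 0, v = -11, the precondition holds but the weakest precondition fails.
Answer: invalid


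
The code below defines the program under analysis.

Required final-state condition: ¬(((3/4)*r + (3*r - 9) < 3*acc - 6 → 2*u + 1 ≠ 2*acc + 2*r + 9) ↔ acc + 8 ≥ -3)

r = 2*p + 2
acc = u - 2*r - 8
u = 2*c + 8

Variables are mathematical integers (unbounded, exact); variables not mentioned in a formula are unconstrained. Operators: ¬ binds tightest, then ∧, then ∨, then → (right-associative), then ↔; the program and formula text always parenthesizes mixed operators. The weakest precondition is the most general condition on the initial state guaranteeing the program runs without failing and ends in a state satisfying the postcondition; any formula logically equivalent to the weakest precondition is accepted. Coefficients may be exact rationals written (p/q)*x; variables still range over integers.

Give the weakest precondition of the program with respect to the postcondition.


Working backward. After the program, the postcondition ¬(((3/4)*r + (3*r - 9) < 3*acc - 6 → 2*u + 1 ≠ 2*acc + 2*r + 9) ↔ acc + 8 ≥ -3) must hold; in canonical form it is ¬(((15/4)*r < 3*acc + 3 → 2*u ≠ 2*acc + 2*r + 8) ↔ acc ≥ -11).
Before u := 2*c + 8: ¬(((15/4)*r < 3*acc + 3 → 4*c ≠ 2*acc + 2*r - 8) ↔ acc ≥ -11)
Before acc := u - 2*r - 8: ¬(((39/4)*r < 3*u - 21 → 4*c + 2*r ≠ 2*u - 24) ↔ u ≥ 2*r - 3)
Before r := 2*p + 2: ¬(((39/2)*p < 3*u - 81/2 → 4*c + 4*p ≠ 2*u - 28) ↔ u ≥ 4*p + 1)
Answer: WP = ¬(((39/2)*p < 3*u - 81/2 → 4*c + 4*p ≠ 2*u - 28) ↔ u ≥ 4*p + 1)


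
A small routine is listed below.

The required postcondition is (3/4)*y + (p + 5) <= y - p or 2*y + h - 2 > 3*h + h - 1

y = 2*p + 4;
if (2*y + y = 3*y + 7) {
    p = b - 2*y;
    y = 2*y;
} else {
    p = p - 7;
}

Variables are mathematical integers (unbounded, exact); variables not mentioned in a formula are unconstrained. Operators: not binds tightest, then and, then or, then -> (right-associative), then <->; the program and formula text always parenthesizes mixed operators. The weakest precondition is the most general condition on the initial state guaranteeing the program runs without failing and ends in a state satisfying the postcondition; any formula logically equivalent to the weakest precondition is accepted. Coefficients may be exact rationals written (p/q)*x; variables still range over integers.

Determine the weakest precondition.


Working backward. After the program, the postcondition (3/4)*y + (p + 5) <= y - p or 2*y + h - 2 > 3*h + h - 1 must hold; in canonical form it is 2*p <= (1/4)*y - 5 or 2*y > 3*h + 1.
Then branch requires 2*b <= (9/2)*y - 5 or 4*y > 3*h + 1; else branch requires 2*p <= (1/4)*y + 9 or 2*y > 3*h + 1.
Before the if: 2*p <= (1/4)*y + 9 or 2*y > 3*h + 1
Before y := 2*p + 4: (3/2)*p <= 10 or 4*p > 3*h - 7
Answer: WP = (3/2)*p <= 10 or 4*p > 3*h - 7


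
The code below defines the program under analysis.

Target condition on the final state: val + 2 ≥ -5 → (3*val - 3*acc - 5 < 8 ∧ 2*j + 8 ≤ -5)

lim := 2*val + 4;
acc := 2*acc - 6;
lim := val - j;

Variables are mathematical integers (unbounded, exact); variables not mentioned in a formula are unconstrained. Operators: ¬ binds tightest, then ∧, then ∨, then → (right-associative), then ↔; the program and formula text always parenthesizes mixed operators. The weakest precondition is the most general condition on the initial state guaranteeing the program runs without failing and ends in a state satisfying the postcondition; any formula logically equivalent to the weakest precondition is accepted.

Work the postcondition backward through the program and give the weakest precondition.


Working backward. After the program, the postcondition val + 2 ≥ -5 → (3*val - 3*acc - 5 < 8 ∧ 2*j + 8 ≤ -5) must hold; in canonical form it is val ≥ -7 → (3*val < 3*acc + 13 ∧ 2*j ≤ -13).
Before lim := val - j: val ≥ -7 → (3*val < 3*acc + 13 ∧ 2*j ≤ -13)
Before acc := 2*acc - 6: val ≥ -7 → (3*val < 6*acc - 5 ∧ 2*j ≤ -13)
Before lim := 2*val + 4: val ≥ -7 → (3*val < 6*acc - 5 ∧ 2*j ≤ -13)
Answer: WP = val ≥ -7 → (3*val < 6*acc - 5 ∧ 2*j ≤ -13)


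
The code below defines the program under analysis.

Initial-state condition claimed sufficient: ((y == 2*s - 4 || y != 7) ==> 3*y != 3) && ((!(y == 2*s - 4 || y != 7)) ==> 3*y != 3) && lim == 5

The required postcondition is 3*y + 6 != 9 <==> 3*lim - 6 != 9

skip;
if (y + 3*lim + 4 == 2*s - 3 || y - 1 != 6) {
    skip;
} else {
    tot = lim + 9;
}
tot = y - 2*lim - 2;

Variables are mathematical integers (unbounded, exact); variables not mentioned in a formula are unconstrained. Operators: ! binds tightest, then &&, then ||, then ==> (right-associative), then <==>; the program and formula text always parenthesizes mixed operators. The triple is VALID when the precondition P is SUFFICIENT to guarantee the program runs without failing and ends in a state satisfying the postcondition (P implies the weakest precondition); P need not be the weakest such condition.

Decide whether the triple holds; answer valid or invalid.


Working backward. After the program, the postcondition 3*y + 6 != 9 <==> 3*lim - 6 != 9 must hold; in canonical form it is 3*y != 3 <==> 3*lim != 15.
Before tot := y - 2*lim - 2: 3*y != 3 <==> 3*lim != 15
Then branch requires 3*y != 3 <==> 3*lim != 15; else branch requires 3*y != 3 <==> 3*lim != 15.
Before the if: ((3*lim + y == 2*s - 7 || y != 7) ==> (3*y != 3 <==> 3*lim != 15)) && ((!(3*lim + y == 2*s - 7 || y != 7)) ==> (3*y != 3 <==> 3*lim != 15))
Before skip: ((3*lim + y == 2*s - 7 || y != 7) ==> (3*y != 3 <==> 3*lim != 15)) && ((!(3*lim + y == 2*s - 7 || y != 7)) ==> (3*y != 3 <==> 3*lim != 15))
The weakest precondition is ((3*lim + y == 2*s - 7 || y != 7) ==> (3*y != 3 <==> 3*lim != 15)) && ((!(3*lim + y == 2*s - 7 || y != 7)) ==> (3*y != 3 <==> 3*lim != 15)).
Check whether ((y == 2*s - 4 || y != 7) ==> 3*y != 3) && ((!(y == 2*s - 4 || y != 7)) ==> 3*y != 3) && lim == 5 implies it.
Countermodel: at the initial state lim = 5, s = 0, y = 2, the precondition holds but the weakest precondition fails.
Answer: invalid


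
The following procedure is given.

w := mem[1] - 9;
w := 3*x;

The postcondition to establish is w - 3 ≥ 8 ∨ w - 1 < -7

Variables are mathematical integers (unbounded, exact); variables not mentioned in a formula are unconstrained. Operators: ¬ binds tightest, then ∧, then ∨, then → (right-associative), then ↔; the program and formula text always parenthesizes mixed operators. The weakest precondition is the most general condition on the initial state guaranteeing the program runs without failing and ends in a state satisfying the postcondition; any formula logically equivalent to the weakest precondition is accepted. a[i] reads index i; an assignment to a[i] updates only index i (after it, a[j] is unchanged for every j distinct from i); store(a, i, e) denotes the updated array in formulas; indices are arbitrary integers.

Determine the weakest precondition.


Working backward. After the program, the postcondition w - 3 ≥ 8 ∨ w - 1 < -7 must hold; in canonical form it is w ≥ 11 ∨ w < -6.
Before w := 3*x: 3*x ≥ 11 ∨ 3*x < -6
Before w := mem[1] - 9: 3*x ≥ 11 ∨ 3*x < -6
Answer: WP = 3*x ≥ 11 ∨ 3*x < -6


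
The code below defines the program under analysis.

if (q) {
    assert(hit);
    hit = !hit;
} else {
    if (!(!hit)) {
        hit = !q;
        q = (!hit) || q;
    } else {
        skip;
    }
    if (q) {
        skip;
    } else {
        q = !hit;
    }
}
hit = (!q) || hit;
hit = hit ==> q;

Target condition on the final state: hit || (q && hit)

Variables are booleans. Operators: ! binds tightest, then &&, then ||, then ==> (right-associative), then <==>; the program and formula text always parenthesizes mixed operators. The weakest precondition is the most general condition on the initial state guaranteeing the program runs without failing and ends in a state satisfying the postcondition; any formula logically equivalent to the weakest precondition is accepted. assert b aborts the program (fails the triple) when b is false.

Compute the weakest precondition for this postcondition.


Working backward. After the program, hit || (q && hit) must hold.
Before hit := hit ==> q: (hit ==> q) || (q && (hit ==> q))
Before hit := (!q) || hit: (((!q) || hit) ==> q) || (q && (((!q) || hit) ==> q))
Then branch requires hit && ((((!q) || (!hit)) ==> q) || (q && (((!q) || (!hit)) ==> q))); else branch requires (hit ==> ((q ==> (((!q) ==> q) || (q && ((!q) ==> q)))) && ((!q) ==> (((!q) ==> q) || (q && ((!q) ==> q)))))) && ((!hit) ==> ((q ==> ((((!q) || hit) ==> q) || (q && (((!q) || hit) ==> q)))) && ((!q) ==> ((hit ==> (!hit)) || ((!hit) && (hit ==> (!hit))))))).
Before the if: (q ==> (hit && ((((!q) || (!hit)) ==> q) || (q && (((!q) || (!hit)) ==> q))))) && ((!q) ==> ((hit ==> ((q ==> (((!q) ==> q) || (q && ((!q) ==> q)))) && ((!q) ==> (((!q) ==> q) || (q && ((!q) ==> q)))))) && ((!hit) ==> ((q ==> ((((!q) || hit) ==> q) || (q && (((!q) || hit) ==> q)))) && ((!q) ==> ((hit ==> (!hit)) || ((!hit) && (hit ==> (!hit)))))))))
Answer: WP = (q ==> (hit && ((((!q) || (!hit)) ==> q) || (q && (((!q) || (!hit)) ==> q))))) && ((!q) ==> ((hit ==> ((q ==> (((!q) ==> q) || (q && ((!q) ==> q)))) && ((!q) ==> (((!q) ==> q) || (q && ((!q) ==> q)))))) && ((!hit) ==> ((q ==> ((((!q) || hit) ==> q) || (q && (((!q) || hit) ==> q)))) && ((!q) ==> ((hit ==> (!hit)) || ((!hit) && (hit ==> (!hit)))))))))


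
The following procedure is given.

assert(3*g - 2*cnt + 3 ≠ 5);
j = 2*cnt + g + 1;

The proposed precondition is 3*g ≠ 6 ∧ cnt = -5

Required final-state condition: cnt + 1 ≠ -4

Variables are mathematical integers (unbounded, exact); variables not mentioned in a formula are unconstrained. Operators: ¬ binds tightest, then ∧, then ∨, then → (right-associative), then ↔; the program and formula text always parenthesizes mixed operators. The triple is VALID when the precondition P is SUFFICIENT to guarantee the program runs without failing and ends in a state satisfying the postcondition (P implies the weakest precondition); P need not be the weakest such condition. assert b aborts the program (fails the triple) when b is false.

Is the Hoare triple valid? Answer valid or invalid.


Working backward. After the program, the postcondition cnt + 1 ≠ -4 must hold; in canonical form it is cnt ≠ -5.
Before j := 2*cnt + g + 1: cnt ≠ -5
Before assert 3*g - 2*cnt + 3 ≠ 5: 3*g ≠ 2*cnt + 2 ∧ cnt ≠ -5
The weakest precondition is 3*g ≠ 2*cnt + 2 ∧ cnt ≠ -5.
Check whether 3*g ≠ 6 ∧ cnt = -5 implies it.
Countermodel: at the initial state cnt = -5, g = 3, the precondition holds but the weakest precondition fails.
Answer: invalid


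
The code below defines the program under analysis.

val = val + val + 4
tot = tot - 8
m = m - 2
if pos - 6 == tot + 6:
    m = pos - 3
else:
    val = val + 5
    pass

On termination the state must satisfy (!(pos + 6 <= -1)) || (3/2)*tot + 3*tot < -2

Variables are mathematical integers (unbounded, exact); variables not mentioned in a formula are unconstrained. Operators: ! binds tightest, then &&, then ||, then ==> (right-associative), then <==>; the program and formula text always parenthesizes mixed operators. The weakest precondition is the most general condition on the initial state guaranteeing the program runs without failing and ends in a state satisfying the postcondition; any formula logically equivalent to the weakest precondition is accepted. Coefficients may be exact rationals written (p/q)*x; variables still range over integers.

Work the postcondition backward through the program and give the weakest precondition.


Working backward. After the program, the postcondition (!(pos + 6 <= -1)) || (3/2)*tot + 3*tot < -2 must hold; in canonical form it is (!(pos <= -7)) || (9/2)*tot < -2.
Then branch requires (!(pos <= -7)) || (9/2)*tot < -2; else branch requires (!(pos <= -7)) || (9/2)*tot < -2.
Before the if: (pos == tot + 12 ==> ((!(pos <= -7)) || (9/2)*tot < -2)) && ((!(pos == tot + 12)) ==> ((!(pos <= -7)) || (9/2)*tot < -2))
Before m := m - 2: (pos == tot + 12 ==> ((!(pos <= -7)) || (9/2)*tot < -2)) && ((!(pos == tot + 12)) ==> ((!(pos <= -7)) || (9/2)*tot < -2))
Before tot := tot - 8: (pos == tot + 4 ==> ((!(pos <= -7)) || (9/2)*tot < 34)) && ((!(pos == tot + 4)) ==> ((!(pos <= -7)) || (9/2)*tot < 34))
Before val := val + val + 4: (pos == tot + 4 ==> ((!(pos <= -7)) || (9/2)*tot < 34)) && ((!(pos == tot + 4)) ==> ((!(pos <= -7)) || (9/2)*tot < 34))
Answer: WP = (pos == tot + 4 ==> ((!(pos <= -7)) || (9/2)*tot < 34)) && ((!(pos == tot + 4)) ==> ((!(pos <= -7)) || (9/2)*tot < 34))


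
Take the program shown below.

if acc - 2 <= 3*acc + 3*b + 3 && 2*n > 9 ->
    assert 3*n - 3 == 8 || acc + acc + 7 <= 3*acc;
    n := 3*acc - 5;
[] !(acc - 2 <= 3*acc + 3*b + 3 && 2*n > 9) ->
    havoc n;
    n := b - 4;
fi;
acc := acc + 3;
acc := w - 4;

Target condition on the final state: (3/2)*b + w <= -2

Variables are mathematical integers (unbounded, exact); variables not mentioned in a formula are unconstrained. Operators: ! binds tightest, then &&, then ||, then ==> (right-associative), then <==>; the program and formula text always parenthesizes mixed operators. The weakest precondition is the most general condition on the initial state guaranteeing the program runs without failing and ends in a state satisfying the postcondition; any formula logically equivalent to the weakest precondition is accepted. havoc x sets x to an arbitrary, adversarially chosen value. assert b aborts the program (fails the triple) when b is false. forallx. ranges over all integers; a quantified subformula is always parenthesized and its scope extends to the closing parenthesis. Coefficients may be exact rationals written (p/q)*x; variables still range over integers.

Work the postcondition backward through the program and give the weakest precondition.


Working backward. After the program, (3/2)*b + w <= -2 must hold.
Before acc := w - 4: (3/2)*b + w <= -2
Before acc := acc + 3: (3/2)*b + w <= -2
Then branch requires (3*n == 11 || acc >= 7) && (3/2)*b + w <= -2; else branch requires (3/2)*b + w <= -2.
Before the if: ((2*acc + 3*b >= -5 && 2*n > 9) ==> ((3*n == 11 || acc >= 7) && (3/2)*b + w <= -2)) && ((!(2*acc + 3*b >= -5 && 2*n > 9)) ==> (3/2)*b + w <= -2)
Answer: WP = ((2*acc + 3*b >= -5 && 2*n > 9) ==> ((3*n == 11 || acc >= 7) && (3/2)*b + w <= -2)) && ((!(2*acc + 3*b >= -5 && 2*n > 9)) ==> (3/2)*b + w <= -2)


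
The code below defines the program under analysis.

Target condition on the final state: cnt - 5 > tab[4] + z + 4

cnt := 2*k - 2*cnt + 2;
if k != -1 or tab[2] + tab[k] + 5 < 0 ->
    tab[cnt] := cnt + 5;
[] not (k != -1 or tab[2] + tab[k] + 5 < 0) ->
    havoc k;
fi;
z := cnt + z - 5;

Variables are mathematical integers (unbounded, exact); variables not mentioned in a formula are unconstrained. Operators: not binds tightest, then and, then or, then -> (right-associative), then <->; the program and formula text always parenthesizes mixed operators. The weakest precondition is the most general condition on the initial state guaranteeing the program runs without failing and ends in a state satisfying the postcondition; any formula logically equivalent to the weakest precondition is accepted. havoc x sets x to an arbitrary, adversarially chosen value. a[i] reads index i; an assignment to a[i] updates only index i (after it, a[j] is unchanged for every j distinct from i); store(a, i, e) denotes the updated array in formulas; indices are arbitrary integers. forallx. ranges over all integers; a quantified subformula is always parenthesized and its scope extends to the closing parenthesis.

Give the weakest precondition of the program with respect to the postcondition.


Working backward. After the program, the postcondition cnt - 5 > tab[4] + z + 4 must hold; in canonical form it is cnt > tab[4] + z + 9.
Before z := cnt + z - 5: tab[4] + z < -4
Then branch requires store(tab, cnt, cnt + 5)[4] + z < -4; else branch requires tab[4] + z < -4.
Before the if: ((k != -1 or tab[2] + tab[k] < -5) -> store(tab, cnt, cnt + 5)[4] + z < -4) and ((not (k != -1 or tab[2] + tab[k] < -5)) -> tab[4] + z < -4)
Before cnt := 2*k - 2*cnt + 2: ((k != -1 or tab[2] + tab[k] < -5) -> store(tab, -2*cnt + 2*k + 2, -2*cnt + 2*k + 7)[4] + z < -4) and ((not (k != -1 or tab[2] + tab[k] < -5)) -> tab[4] + z < -4)
Answer: WP = ((k != -1 or tab[2] + tab[k] < -5) -> store(tab, -2*cnt + 2*k + 2, -2*cnt + 2*k + 7)[4] + z < -4) and ((not (k != -1 or tab[2] + tab[k] < -5)) -> tab[4] + z < -4)


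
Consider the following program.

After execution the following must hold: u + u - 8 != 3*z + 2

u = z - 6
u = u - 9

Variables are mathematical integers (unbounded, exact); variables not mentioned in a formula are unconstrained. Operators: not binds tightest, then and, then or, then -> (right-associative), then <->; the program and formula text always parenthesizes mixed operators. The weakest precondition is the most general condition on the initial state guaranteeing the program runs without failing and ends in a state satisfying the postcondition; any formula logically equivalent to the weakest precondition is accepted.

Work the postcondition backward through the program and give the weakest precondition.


Working backward. After the program, the postcondition u + u - 8 != 3*z + 2 must hold; in canonical form it is 2*u != 3*z + 10.
Before u := u - 9: 2*u != 3*z + 28
Before u := z - 6: z != -40
Answer: WP = z != -40


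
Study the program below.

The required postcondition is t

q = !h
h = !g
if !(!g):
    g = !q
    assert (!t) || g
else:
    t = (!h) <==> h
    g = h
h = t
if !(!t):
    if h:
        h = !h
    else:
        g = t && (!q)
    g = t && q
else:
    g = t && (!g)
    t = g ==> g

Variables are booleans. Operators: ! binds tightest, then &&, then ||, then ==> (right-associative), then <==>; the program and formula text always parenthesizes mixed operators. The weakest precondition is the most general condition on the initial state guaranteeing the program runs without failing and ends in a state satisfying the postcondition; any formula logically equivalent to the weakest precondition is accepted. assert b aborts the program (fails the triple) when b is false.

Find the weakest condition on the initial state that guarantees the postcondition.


Working backward. After the program, t must hold.
Then branch requires (h ==> t) && ((!h) ==> t); else branch requires true.
Before the if: t ==> ((h ==> t) && ((!h) ==> t))
Before h := t: t ==> ((!t) ==> t)
Then branch requires ((!t) || (!q)) && (t ==> ((!t) ==> t)); else branch requires ((!h) <==> h) ==> ((!((!h) <==> h)) ==> ((!h) <==> h)).
Before the if: (g ==> (((!t) || (!q)) && (t ==> ((!t) ==> t)))) && ((!g) ==> (((!h) <==> h) ==> ((!((!h) <==> h)) ==> ((!h) <==> h))))
Before h := !g: (g ==> (((!t) || (!q)) && (t ==> ((!t) ==> t)))) && ((!g) ==> ((g <==> (!g)) ==> ((!(g <==> (!g))) ==> (g <==> (!g)))))
Before q := !h: (g ==> (((!t) || h) && (t ==> ((!t) ==> t)))) && ((!g) ==> ((g <==> (!g)) ==> ((!(g <==> (!g))) ==> (g <==> (!g)))))
Answer: WP = (g ==> (((!t) || h) && (t ==> ((!t) ==> t)))) && ((!g) ==> ((g <==> (!g)) ==> ((!(g <==> (!g))) ==> (g <==> (!g)))))


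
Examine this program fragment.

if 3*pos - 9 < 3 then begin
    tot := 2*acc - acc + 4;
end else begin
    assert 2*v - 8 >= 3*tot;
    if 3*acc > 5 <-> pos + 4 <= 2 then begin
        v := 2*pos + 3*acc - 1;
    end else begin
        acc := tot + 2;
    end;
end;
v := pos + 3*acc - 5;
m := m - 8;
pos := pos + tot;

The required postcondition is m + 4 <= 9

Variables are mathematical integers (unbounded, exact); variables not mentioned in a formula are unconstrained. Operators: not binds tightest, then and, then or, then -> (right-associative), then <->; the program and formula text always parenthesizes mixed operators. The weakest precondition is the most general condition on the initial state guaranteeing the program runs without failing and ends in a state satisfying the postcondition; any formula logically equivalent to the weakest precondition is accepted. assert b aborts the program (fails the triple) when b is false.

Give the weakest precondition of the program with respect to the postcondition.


Working backward. After the program, the postcondition m + 4 <= 9 must hold; in canonical form it is m <= 5.
Before pos := pos + tot: m <= 5
Before m := m - 8: m <= 13
Before v := pos + 3*acc - 5: m <= 13
Then branch requires m <= 13; else branch requires 2*v >= 3*tot + 8 and ((3*acc > 5 <-> pos <= -2) -> m <= 13) and ((not (3*acc > 5 <-> pos <= -2)) -> m <= 13).
Before the if: (3*pos < 12 -> m <= 13) and ((not (3*pos < 12)) -> (2*v >= 3*tot + 8 and ((3*acc > 5 <-> pos <= -2) -> m <= 13) and ((not (3*acc > 5 <-> pos <= -2)) -> m <= 13)))
Answer: WP = (3*pos < 12 -> m <= 13) and ((not (3*pos < 12)) -> (2*v >= 3*tot + 8 and ((3*acc > 5 <-> pos <= -2) -> m <= 13) and ((not (3*acc > 5 <-> pos <= -2)) -> m <= 13)))


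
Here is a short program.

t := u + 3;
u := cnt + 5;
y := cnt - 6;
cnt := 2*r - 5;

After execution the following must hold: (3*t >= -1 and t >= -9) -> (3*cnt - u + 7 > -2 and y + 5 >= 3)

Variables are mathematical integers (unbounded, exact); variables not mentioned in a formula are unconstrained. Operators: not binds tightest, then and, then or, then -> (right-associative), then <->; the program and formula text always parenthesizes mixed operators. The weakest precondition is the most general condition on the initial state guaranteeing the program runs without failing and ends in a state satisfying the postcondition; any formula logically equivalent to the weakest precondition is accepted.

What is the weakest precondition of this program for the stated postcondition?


Working backward. After the program, the postcondition (3*t >= -1 and t >= -9) -> (3*cnt - u + 7 > -2 and y + 5 >= 3) must hold; in canonical form it is (3*t >= -1 and t >= -9) -> (3*cnt > u - 9 and y >= -2).
Before cnt := 2*r - 5: (3*t >= -1 and t >= -9) -> (6*r > u + 6 and y >= -2)
Before y := cnt - 6: (3*t >= -1 and t >= -9) -> (6*r > u + 6 and cnt >= 4)
Before u := cnt + 5: (3*t >= -1 and t >= -9) -> (6*r > cnt + 11 and cnt >= 4)
Before t := u + 3: (3*u >= -10 and u >= -12) -> (6*r > cnt + 11 and cnt >= 4)
Answer: WP = (3*u >= -10 and u >= -12) -> (6*r > cnt + 11 and cnt >= 4)
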